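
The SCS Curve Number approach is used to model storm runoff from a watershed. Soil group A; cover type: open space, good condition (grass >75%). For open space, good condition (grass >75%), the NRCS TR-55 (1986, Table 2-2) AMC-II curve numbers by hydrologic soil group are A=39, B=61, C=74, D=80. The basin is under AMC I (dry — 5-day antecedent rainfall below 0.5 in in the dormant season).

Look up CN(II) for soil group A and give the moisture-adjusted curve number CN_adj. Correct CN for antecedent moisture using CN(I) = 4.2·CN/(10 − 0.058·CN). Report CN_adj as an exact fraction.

CN_adj = 81900/3869 ≈ 21.168

NRCS table: open space, good condition (grass >75%), soil group A → CN(II) = 39
CN(I) from CN(II)=39: (4.2·39)/(10 − 0.058·39) = 81900/3869 ≈ 21.168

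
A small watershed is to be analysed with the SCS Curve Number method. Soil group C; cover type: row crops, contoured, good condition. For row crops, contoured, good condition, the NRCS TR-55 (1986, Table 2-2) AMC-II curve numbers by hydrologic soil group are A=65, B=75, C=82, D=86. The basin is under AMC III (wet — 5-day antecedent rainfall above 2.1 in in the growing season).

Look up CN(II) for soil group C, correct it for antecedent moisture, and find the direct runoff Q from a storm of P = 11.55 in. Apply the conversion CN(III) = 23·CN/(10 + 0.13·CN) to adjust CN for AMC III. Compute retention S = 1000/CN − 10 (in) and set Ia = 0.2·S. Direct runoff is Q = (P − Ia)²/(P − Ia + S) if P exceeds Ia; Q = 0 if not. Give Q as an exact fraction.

Q = 15298592763/1459971460 in ≈ 10.479 in

NRCS table: row crops, contoured, good condition, soil group C → CN(II) = 82
Adjust CN=82 to AMC III: 23·82/(10 + 0.13·82) → 1886 ÷ (1033/50) = 94300/1033 ≈ 91.288
S = 1000/(94300/1033) − 10 = 900/943 in ≈ 0.954 in
Ia = 0.2·(900/943) = 180/943 in ≈ 0.191 in
Excess rainfall: 11.550 − 0.191 = 11.359 in; P > Ia so Q > 0
Runoff Q = (P−Ia)²/(P−Ia+S) = (11.359)²/(11.359+0.954) = 15298592763/1459971460 ≈ 10.479 in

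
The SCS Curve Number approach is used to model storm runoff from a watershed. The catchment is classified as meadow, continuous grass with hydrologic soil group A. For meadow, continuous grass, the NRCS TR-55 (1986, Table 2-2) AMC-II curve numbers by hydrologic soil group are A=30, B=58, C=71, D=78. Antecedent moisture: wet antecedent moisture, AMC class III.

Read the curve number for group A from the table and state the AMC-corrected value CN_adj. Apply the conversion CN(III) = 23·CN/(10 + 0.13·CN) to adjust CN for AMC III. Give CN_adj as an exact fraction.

CN_adj = 6900/139 ≈ 49.640

NRCS table: meadow, continuous grass, soil group A → CN(II) = 30
Wet (AMC III): CN(III) = 23·30/(10 + 0.13·30) = 690/(139/10) = 6900/139 ≈ 49.640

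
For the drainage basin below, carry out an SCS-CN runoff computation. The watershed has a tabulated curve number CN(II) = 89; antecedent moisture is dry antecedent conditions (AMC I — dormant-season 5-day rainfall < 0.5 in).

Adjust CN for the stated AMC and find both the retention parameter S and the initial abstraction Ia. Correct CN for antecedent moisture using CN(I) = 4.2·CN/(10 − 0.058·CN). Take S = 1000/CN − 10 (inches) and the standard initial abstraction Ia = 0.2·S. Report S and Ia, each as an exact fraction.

S = 5500/1869 in ≈ 2.943 in; Ia = 1100/1869 in ≈ 0.589 in

Adjust CN=89 to AMC I: 4.2·89/(10 − 0.058·89) → (1869/5) ÷ (2419/500) = 186900/2419 ≈ 77.263
Max retention: S = 1000/(186900/2419) − 10 = 5500/1869 in (≈ 2.943 in)
Ia = 0.2·(5500/1869) = 1100/1869 in ≈ 0.589 in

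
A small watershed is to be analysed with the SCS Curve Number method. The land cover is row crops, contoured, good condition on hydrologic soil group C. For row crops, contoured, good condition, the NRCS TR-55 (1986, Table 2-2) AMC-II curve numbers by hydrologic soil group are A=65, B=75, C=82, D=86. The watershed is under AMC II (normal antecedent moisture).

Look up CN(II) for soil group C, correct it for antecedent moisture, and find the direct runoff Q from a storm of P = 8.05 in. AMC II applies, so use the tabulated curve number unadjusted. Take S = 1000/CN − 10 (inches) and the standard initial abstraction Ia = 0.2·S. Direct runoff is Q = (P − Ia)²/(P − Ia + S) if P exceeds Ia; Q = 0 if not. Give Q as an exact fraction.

Q = 38950081/6593620 in ≈ 5.907 in

NRCS table: row crops, contoured, good condition, soil group C → CN(II) = 82
Average conditions: CN = 82 (no AMC adjustment).
Retention S: 1000/CN − 10 with CN=82.000 → S = 90/41 ≈ 2.195 in
Initial abstraction Ia = S/5 = (90/41)/5 = 18/41 ≈ 0.439 in
P − Ia = 8.050 − 0.439 = 6241/820 ≈ 7.611 in (> 0, runoff occurs)
Q = (6241/820)²/((6241/820) + 90/41) = (38950081/672400)/(8041/820) = 38950081/6593620 in ≈ 5.907 in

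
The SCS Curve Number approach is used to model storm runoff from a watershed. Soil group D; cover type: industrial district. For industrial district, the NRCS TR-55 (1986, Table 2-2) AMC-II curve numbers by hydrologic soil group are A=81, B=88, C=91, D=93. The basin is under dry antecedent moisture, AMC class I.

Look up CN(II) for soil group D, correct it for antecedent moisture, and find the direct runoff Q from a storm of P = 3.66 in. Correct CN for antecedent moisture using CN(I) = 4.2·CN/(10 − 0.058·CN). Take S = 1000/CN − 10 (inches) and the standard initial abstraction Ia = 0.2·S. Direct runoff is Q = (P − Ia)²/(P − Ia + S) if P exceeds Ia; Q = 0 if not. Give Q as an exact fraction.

Q = 2121247249/991245150 in ≈ 2.140 in

NRCS table: industrial district, soil group D → CN(II) = 93
Adjust CN=93 to AMC I: 4.2·93/(10 − 0.058·93) → (1953/5) ÷ (2303/500) = 27900/329 ≈ 84.802
Max retention: S = 1000/(27900/329) − 10 = 500/279 in (≈ 1.792 in)
Initial abstraction Ia = S/5 = (500/279)/5 = 100/279 ≈ 0.358 in
P − Ia = 3.660 − 0.358 = 46057/13950 ≈ 3.302 in (> 0, runoff occurs)
Runoff Q = (P−Ia)²/(P−Ia+S) = (3.302)²/(3.302+1.792) = 2121247249/991245150 ≈ 2.140 in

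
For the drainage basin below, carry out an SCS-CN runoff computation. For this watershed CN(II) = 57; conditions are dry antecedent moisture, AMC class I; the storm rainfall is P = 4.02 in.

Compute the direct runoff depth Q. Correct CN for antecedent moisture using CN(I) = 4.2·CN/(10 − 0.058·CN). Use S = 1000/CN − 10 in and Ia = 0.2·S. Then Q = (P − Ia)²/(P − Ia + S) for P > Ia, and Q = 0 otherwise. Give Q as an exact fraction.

Q = 655206409/65870730450 in ≈ 0.010 in

CN(I) from CN(II)=57: (4.2·57)/(10 − 0.058·57) = 119700/3347 ≈ 35.763
S = 1000/(119700/3347) − 10 = 21500/1197 in ≈ 17.962 in
Ia = 0.2S: 0.2·17.962 = 3.592 in (exactly 4300/1197)
Excess rainfall: 4.020 − 3.592 = 0.428 in; P > Ia so Q > 0
Runoff Q = (P−Ia)²/(P−Ia+S) = (0.428)²/(0.428+17.962) = 655206409/65870730450 ≈ 0.010 in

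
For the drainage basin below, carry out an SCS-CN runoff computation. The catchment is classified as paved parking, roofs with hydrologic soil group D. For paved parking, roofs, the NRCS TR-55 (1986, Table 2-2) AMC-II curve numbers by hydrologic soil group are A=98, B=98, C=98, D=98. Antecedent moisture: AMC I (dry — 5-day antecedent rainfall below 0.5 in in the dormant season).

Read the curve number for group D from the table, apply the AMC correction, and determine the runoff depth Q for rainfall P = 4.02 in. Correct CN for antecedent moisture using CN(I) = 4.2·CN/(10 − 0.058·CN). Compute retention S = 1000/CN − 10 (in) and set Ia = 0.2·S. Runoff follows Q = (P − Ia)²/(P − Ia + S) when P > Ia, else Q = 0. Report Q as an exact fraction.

Q = 40734945241/11670352050 in ≈ 3.490 in

NRCS table: paved parking, roofs, soil group D → CN(II) = 98
Adjust CN=98 to AMC I: 4.2·98/(10 − 0.058·98) → (2058/5) ÷ (1079/250) = 102900/1079 ≈ 95.366
S = 1000/(102900/1079) − 10 = 500/1029 in ≈ 0.486 in
Initial abstraction Ia = S/5 = (500/1029)/5 = 100/1029 ≈ 0.097 in
Excess rainfall: 4.020 − 0.097 = 3.923 in; P > Ia so Q > 0
Runoff Q = (P−Ia)²/(P−Ia+S) = (3.923)²/(3.923+0.486) = 40734945241/11670352050 ≈ 3.490 in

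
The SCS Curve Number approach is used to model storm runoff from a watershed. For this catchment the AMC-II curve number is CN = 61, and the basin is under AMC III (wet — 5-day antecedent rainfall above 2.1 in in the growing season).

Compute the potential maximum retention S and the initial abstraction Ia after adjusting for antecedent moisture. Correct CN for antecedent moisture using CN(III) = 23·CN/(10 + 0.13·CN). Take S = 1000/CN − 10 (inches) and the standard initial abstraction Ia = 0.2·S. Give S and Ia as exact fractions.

Adjust CN=61 to AMC III: 23·61/(10 + 0.13·61) → 1403 ÷ (1793/100) = 140300/1793 ≈ 78.249
Max retention: S = 1000/(140300/1793) − 10 = 3900/1403 in (≈ 2.780 in)
Ia = 0.2S: 0.2·2.780 = 0.556 in (exactly 780/1403)

S = 3900/1403 in ≈ 2.780 in; Ia = 780/1403 in ≈ 0.556 in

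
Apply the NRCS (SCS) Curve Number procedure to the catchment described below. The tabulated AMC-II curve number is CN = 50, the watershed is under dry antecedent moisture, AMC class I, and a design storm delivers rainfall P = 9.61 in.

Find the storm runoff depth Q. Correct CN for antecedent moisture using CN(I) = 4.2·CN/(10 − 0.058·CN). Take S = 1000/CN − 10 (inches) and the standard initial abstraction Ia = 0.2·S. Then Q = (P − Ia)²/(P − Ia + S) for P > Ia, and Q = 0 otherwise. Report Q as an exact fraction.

CN(I) from CN(II)=50: (4.2·50)/(10 − 0.058·50) = 2100/71 ≈ 29.577
Max retention: S = 1000/(2100/71) − 10 = 500/21 in (≈ 23.810 in)
Ia = 0.2·(500/21) = 100/21 in ≈ 4.762 in
Since P=9.610 > Ia=4.762: effective rainfall P−Ia = 10181/2100 in
Runoff Q = (P−Ia)²/(P−Ia+S) = (4.848)²/(4.848+23.810) = 103652761/126380100 ≈ 0.820 in

Q = 103652761/126380100 in ≈ 0.820 in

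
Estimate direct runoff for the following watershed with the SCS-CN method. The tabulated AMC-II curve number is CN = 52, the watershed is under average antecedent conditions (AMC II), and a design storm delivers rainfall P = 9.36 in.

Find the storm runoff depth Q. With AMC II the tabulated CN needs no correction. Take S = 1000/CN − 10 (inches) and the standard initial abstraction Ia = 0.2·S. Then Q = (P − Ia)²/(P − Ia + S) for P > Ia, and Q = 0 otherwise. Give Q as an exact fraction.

Q = 993894/294775 in ≈ 3.372 in

AMC II — tabulated CN = 52 applies directly.
S = 1000/52 − 10 = 120/13 in ≈ 9.231 in
Ia = 0.2·(120/13) = 24/13 in ≈ 1.846 in
Excess rainfall: 9.360 − 1.846 = 7.514 in; P > Ia so Q > 0
Q = (2442/325)²/((2442/325) + 120/13) = (5963364/105625)/(5442/325) = 993894/294775 in ≈ 3.372 in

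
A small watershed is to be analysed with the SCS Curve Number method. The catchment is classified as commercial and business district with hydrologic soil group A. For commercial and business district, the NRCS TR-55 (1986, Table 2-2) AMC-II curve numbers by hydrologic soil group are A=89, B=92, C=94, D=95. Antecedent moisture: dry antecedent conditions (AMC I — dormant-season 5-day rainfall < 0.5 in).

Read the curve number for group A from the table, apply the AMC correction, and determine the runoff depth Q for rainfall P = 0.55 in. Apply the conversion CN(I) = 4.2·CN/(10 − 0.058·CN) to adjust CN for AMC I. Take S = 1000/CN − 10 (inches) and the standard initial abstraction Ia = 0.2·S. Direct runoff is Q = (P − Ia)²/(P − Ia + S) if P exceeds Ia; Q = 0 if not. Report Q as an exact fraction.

NRCS table: commercial and business district, soil group A → CN(II) = 89
CN(I) from CN(II)=89: (4.2·89)/(10 − 0.058·89) = 186900/2419 ≈ 77.263
S = 1000/(186900/2419) − 10 = 5500/1869 in ≈ 2.943 in
Initial abstraction Ia = S/5 = (5500/1869)/5 = 1100/1869 ≈ 0.589 in
P = 0.550 ≤ Ia = 0.589 in: entire storm abstracted, Q = 0.

Q = 0 in ≈ 0.000 in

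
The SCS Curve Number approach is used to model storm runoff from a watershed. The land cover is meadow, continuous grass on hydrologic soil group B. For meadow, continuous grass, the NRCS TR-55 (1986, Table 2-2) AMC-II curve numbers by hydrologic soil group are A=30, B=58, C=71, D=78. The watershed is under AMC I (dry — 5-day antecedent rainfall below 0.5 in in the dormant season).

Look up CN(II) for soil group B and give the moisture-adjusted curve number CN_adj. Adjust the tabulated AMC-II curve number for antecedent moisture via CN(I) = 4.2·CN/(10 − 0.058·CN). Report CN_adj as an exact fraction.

CN_adj = 2900/79 ≈ 36.709

NRCS table: meadow, continuous grass, soil group B → CN(II) = 58
Adjust CN=58 to AMC I: 4.2·58/(10 − 0.058·58) → (1218/5) ÷ (1659/250) = 2900/79 ≈ 36.709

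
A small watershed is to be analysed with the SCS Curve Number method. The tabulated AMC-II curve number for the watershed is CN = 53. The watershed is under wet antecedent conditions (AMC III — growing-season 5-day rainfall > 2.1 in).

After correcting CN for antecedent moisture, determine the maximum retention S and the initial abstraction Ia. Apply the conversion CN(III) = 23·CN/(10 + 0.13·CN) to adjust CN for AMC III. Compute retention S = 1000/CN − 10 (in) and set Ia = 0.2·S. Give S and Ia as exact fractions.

Adjust CN=53 to AMC III: 23·53/(10 + 0.13·53) → 1219 ÷ (1689/100) = 121900/1689 ≈ 72.173
Retention S: 1000/CN − 10 with CN=72.173 → S = 4700/1219 ≈ 3.856 in
Ia = 0.2S: 0.2·3.856 = 0.771 in (exactly 940/1219)

S = 4700/1219 in ≈ 3.856 in; Ia = 940/1219 in ≈ 0.771 in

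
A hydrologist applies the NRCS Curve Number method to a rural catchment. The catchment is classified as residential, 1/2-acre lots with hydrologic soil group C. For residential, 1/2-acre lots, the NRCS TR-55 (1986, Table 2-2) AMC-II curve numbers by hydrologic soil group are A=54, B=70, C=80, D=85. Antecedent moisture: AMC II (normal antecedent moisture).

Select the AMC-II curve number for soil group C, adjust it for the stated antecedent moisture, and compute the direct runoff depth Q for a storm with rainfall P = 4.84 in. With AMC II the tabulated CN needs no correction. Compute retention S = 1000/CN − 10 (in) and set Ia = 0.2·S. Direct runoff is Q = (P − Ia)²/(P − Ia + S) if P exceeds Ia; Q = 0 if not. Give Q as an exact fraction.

NRCS table: residential, 1/2-acre lots, soil group C → CN(II) = 80
AMC II — tabulated CN = 80 applies directly.
Retention S: 1000/CN − 10 with CN=80.000 → S = 5/2 ≈ 2.500 in
Initial abstraction Ia = S/5 = (5/2)/5 = 1/2 ≈ 0.500 in
Since P=4.840 > Ia=0.500: effective rainfall P−Ia = 217/50 in
Q = (217/50)²/((217/50) + 5/2) = (47089/2500)/(171/25) = 47089/17100 in ≈ 2.754 in

Q = 47089/17100 in ≈ 2.754 in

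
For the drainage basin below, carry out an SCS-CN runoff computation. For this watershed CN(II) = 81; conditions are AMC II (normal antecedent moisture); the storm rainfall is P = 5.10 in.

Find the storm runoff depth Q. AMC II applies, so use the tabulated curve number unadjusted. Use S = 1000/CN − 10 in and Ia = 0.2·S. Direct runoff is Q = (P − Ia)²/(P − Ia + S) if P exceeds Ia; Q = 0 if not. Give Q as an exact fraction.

Q = 14070001/4577310 in ≈ 3.074 in

CN(II) = 81; AMC II needs no correction.
Max retention: S = 1000/81 − 10 = 190/81 in (≈ 2.346 in)
Ia = 0.2·(190/81) = 38/81 in ≈ 0.469 in
Excess rainfall: 5.100 − 0.469 = 4.631 in; P > Ia so Q > 0
Q: (3751/810)² ÷ (5651/810) = 14070001/4577310 in (≈ 3.074 in)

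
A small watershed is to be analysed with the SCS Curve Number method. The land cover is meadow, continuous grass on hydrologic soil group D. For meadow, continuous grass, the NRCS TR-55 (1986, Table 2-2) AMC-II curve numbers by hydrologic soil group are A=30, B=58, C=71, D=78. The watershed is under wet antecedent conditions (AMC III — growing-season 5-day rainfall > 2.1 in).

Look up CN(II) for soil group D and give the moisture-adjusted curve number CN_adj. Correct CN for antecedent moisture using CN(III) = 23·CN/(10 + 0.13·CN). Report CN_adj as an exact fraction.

CN_adj = 89700/1007 ≈ 89.076

NRCS table: meadow, continuous grass, soil group D → CN(II) = 78
Adjust CN=78 to AMC III: 23·78/(10 + 0.13·78) → 1794 ÷ (1007/50) = 89700/1007 ≈ 89.076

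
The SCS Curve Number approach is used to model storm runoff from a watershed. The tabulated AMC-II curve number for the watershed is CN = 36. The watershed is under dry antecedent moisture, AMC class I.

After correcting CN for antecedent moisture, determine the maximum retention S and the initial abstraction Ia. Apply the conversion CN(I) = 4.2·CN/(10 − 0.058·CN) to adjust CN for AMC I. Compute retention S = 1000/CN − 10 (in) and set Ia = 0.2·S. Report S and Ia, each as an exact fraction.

CN(I) from CN(II)=36: (4.2·36)/(10 − 0.058·36) = 18900/989 ≈ 19.110
Max retention: S = 1000/(18900/989) − 10 = 8000/189 in (≈ 42.328 in)
Initial abstraction Ia = S/5 = (8000/189)/5 = 1600/189 ≈ 8.466 in

S = 8000/189 in ≈ 42.328 in; Ia = 1600/189 in ≈ 8.466 in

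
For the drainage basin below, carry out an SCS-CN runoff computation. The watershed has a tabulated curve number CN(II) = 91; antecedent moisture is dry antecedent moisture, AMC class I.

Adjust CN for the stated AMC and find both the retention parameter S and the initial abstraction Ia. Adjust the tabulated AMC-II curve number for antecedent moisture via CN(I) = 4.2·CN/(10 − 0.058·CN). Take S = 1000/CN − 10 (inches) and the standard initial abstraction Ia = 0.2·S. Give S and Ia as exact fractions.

S = 1500/637 in ≈ 2.355 in; Ia = 300/637 in ≈ 0.471 in

CN(I) from CN(II)=91: (4.2·91)/(10 − 0.058·91) = 63700/787 ≈ 80.940
Retention S: 1000/CN − 10 with CN=80.940 → S = 1500/637 ≈ 2.355 in
Ia = 0.2·(1500/637) = 300/637 in ≈ 0.471 in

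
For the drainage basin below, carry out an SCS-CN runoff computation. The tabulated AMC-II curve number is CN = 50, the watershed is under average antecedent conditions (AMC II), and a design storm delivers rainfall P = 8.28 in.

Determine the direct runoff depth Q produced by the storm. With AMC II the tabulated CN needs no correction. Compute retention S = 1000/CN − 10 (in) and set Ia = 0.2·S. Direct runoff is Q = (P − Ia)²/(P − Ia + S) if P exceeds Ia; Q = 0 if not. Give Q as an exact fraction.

Q = 24649/10175 in ≈ 2.423 in

CN(II) = 50; AMC II needs no correction.
S = 1000/50 − 10 = 10 in ≈ 10.000 in
Initial abstraction Ia = S/5 = 10/5 = 2 ≈ 2.000 in
P − Ia = 8.280 − 2.000 = 157/25 ≈ 6.280 in (> 0, runoff occurs)
Runoff Q = (P−Ia)²/(P−Ia+S) = (6.280)²/(6.280+10.000) = 24649/10175 ≈ 2.423 in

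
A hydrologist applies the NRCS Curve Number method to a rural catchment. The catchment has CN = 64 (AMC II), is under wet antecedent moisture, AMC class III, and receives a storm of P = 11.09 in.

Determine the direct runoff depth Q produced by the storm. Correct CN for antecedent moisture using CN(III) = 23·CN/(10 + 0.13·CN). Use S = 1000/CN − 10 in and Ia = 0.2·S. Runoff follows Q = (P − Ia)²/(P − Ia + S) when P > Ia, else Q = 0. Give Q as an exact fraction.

Wet (AMC III): CN(III) = 23·64/(10 + 0.13·64) = 1472/(458/25) = 18400/229 ≈ 80.349
S = 1000/(18400/229) − 10 = 225/92 in ≈ 2.446 in
Initial abstraction Ia = S/5 = (225/92)/5 = 45/92 ≈ 0.489 in
Since P=11.090 > Ia=0.489: effective rainfall P−Ia = 12191/1150 in
Q: (12191/1150)² ÷ (30007/2300) = 148620481/17254025 in (≈ 8.614 in)

Q = 148620481/17254025 in ≈ 8.614 in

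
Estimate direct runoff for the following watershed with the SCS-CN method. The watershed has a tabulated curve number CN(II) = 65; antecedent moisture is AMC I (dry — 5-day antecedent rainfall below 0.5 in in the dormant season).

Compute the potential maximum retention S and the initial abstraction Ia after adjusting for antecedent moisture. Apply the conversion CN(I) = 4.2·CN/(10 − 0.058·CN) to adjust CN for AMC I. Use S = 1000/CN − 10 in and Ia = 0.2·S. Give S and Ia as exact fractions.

S = 500/39 in ≈ 12.821 in; Ia = 100/39 in ≈ 2.564 in

CN(I) from CN(II)=65: (4.2·65)/(10 − 0.058·65) = 3900/89 ≈ 43.820
Retention S: 1000/CN − 10 with CN=43.820 → S = 500/39 ≈ 12.821 in
Initial abstraction Ia = S/5 = (500/39)/5 = 100/39 ≈ 2.564 in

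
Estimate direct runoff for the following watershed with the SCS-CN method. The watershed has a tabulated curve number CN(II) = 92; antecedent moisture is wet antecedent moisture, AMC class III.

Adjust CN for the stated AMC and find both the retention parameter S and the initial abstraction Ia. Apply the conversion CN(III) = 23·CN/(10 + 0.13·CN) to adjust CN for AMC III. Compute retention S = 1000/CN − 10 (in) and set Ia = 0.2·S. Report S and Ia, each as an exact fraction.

S = 200/529 in ≈ 0.378 in; Ia = 40/529 in ≈ 0.076 in

CN(III) from CN(II)=92: (23·92)/(10 + 0.13·92) = 52900/549 ≈ 96.357
Retention S: 1000/CN − 10 with CN=96.357 → S = 200/529 ≈ 0.378 in
Ia = 0.2S: 0.2·0.378 = 0.076 in (exactly 40/529)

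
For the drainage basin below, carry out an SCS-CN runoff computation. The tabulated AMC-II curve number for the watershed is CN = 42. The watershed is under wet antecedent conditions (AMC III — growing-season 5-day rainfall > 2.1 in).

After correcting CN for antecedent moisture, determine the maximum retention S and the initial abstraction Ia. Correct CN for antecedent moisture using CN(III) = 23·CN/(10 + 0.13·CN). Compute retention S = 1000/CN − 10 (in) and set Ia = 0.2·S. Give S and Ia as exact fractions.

Adjust CN=42 to AMC III: 23·42/(10 + 0.13·42) → 966 ÷ (773/50) = 48300/773 ≈ 62.484
Max retention: S = 1000/(48300/773) − 10 = 2900/483 in (≈ 6.004 in)
Initial abstraction Ia = S/5 = (2900/483)/5 = 580/483 ≈ 1.201 in

S = 2900/483 in ≈ 6.004 in; Ia = 580/483 in ≈ 1.201 in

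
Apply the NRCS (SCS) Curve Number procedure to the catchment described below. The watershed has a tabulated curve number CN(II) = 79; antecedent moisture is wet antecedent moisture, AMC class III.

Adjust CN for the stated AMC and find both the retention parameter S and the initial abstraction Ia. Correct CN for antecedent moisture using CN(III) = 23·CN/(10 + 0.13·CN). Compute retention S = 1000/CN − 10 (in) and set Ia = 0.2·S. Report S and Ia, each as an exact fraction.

Adjust CN=79 to AMC III: 23·79/(10 + 0.13·79) → 1817 ÷ (2027/100) = 181700/2027 ≈ 89.640
Retention S: 1000/CN − 10 with CN=89.640 → S = 2100/1817 ≈ 1.156 in
Ia = 0.2·(2100/1817) = 420/1817 in ≈ 0.231 in

S = 2100/1817 in ≈ 1.156 in; Ia = 420/1817 in ≈ 0.231 in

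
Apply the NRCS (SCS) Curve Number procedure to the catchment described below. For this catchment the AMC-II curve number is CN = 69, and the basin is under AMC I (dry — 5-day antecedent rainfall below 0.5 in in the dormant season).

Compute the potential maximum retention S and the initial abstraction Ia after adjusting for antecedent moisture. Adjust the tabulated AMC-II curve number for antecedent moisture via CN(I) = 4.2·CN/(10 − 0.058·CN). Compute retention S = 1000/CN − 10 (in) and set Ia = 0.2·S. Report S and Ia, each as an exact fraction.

Dry (AMC I): CN(I) = 4.2·69/(10 − 0.058·69) = (1449/5)/(2999/500) = 144900/2999 ≈ 48.316
S = 1000/(144900/2999) − 10 = 15500/1449 in ≈ 10.697 in
Initial abstraction Ia = S/5 = (15500/1449)/5 = 3100/1449 ≈ 2.139 in

S = 15500/1449 in ≈ 10.697 in; Ia = 3100/1449 in ≈ 2.139 in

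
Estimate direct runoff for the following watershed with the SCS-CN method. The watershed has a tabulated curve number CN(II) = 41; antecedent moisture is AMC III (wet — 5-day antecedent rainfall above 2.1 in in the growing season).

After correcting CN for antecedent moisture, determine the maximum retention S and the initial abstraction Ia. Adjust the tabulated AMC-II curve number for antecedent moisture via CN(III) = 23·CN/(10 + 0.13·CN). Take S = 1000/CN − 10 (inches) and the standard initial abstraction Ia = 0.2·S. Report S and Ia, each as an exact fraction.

S = 5900/943 in ≈ 6.257 in; Ia = 1180/943 in ≈ 1.251 in

Adjust CN=41 to AMC III: 23·41/(10 + 0.13·41) → 943 ÷ (1533/100) = 94300/1533 ≈ 61.513
S = 1000/(94300/1533) − 10 = 5900/943 in ≈ 6.257 in
Initial abstraction Ia = S/5 = (5900/943)/5 = 1180/943 ≈ 1.251 in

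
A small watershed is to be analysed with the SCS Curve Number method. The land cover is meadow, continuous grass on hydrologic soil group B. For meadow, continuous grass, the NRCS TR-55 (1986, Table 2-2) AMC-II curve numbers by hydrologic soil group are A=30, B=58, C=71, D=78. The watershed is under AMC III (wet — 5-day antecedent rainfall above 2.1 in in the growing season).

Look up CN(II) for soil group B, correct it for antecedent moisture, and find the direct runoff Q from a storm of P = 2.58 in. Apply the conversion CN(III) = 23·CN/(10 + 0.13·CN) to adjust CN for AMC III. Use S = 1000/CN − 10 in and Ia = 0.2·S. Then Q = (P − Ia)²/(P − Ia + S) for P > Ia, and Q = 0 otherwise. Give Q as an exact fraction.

Q = 1410197283/1890311350 in ≈ 0.746 in

NRCS table: meadow, continuous grass, soil group B → CN(II) = 58
CN(III) from CN(II)=58: (23·58)/(10 + 0.13·58) = 66700/877 ≈ 76.055
Max retention: S = 1000/(66700/877) − 10 = 2100/667 in (≈ 3.148 in)
Ia = 0.2S: 0.2·3.148 = 0.630 in (exactly 420/667)
P − Ia = 2.580 − 0.630 = 65043/33350 ≈ 1.950 in (> 0, runoff occurs)
Q: (65043/33350)² ÷ (170043/33350) = 1410197283/1890311350 in (≈ 0.746 in)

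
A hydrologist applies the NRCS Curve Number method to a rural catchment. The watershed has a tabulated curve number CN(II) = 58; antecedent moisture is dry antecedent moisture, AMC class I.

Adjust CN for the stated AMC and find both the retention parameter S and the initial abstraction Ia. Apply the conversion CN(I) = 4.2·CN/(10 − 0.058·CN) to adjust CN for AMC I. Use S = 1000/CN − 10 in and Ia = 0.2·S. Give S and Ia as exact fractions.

CN(I) from CN(II)=58: (4.2·58)/(10 − 0.058·58) = 2900/79 ≈ 36.709
Retention S: 1000/CN − 10 with CN=36.709 → S = 500/29 ≈ 17.241 in
Initial abstraction Ia = S/5 = (500/29)/5 = 100/29 ≈ 3.448 in

S = 500/29 in ≈ 17.241 in; Ia = 100/29 in ≈ 3.448 in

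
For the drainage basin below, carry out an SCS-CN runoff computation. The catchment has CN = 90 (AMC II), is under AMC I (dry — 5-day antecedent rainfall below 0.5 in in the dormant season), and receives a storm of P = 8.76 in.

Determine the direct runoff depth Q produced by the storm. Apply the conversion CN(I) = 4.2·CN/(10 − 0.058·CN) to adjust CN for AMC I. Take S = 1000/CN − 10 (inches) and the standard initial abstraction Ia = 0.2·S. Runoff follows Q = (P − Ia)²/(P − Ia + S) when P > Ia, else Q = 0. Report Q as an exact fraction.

Q = 1512509881/242822475 in ≈ 6.229 in

CN(I) from CN(II)=90: (4.2·90)/(10 − 0.058·90) = 18900/239 ≈ 79.079
Max retention: S = 1000/(18900/239) − 10 = 500/189 in (≈ 2.646 in)
Ia = 0.2S: 0.2·2.646 = 0.529 in (exactly 100/189)
P − Ia = 8.760 − 0.529 = 38891/4725 ≈ 8.231 in (> 0, runoff occurs)
Q = (38891/4725)²/((38891/4725) + 500/189) = (1512509881/22325625)/(51391/4725) = 1512509881/242822475 in ≈ 6.229 in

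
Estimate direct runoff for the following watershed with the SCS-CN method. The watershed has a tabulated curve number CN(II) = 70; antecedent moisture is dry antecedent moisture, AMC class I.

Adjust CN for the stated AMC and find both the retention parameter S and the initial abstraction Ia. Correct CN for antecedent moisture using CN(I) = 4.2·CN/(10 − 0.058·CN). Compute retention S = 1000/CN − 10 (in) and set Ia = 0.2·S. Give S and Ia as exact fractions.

CN(I) from CN(II)=70: (4.2·70)/(10 − 0.058·70) = 4900/99 ≈ 49.495
Retention S: 1000/CN − 10 with CN=49.495 → S = 500/49 ≈ 10.204 in
Ia = 0.2S: 0.2·10.204 = 2.041 in (exactly 100/49)

S = 500/49 in ≈ 10.204 in; Ia = 100/49 in ≈ 2.041 in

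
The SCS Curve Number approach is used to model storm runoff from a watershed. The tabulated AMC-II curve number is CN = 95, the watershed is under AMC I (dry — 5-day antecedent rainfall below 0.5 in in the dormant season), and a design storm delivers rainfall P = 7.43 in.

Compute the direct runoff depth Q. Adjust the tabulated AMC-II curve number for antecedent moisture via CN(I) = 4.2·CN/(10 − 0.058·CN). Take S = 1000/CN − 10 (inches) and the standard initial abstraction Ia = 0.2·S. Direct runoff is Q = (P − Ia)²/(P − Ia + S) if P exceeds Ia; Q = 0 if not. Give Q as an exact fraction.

Q = 82057612849/13424634300 in ≈ 6.112 in

CN(I) from CN(II)=95: (4.2·95)/(10 − 0.058·95) = 39900/449 ≈ 88.864
S = 1000/(39900/449) − 10 = 500/399 in ≈ 1.253 in
Initial abstraction Ia = S/5 = (500/399)/5 = 100/399 ≈ 0.251 in
P − Ia = 7.430 − 0.251 = 286457/39900 ≈ 7.179 in (> 0, runoff occurs)
Runoff Q = (P−Ia)²/(P−Ia+S) = (7.179)²/(7.179+1.253) = 82057612849/13424634300 ≈ 6.112 in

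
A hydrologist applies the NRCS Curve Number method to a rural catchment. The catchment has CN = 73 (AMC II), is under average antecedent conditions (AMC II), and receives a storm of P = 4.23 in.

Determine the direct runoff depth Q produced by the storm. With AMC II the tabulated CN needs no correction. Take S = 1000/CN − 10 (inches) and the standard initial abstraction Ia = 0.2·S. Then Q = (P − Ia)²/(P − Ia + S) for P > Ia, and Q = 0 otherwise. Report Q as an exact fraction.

AMC II — tabulated CN = 73 applies directly.
Max retention: S = 1000/73 − 10 = 270/73 in (≈ 3.699 in)
Ia = 0.2S: 0.2·3.699 = 0.740 in (exactly 54/73)
Since P=4.230 > Ia=0.740: effective rainfall P−Ia = 25479/7300 in
Runoff Q = (P−Ia)²/(P−Ia+S) = (3.490)²/(3.490+3.699) = 72131049/42566300 ≈ 1.695 in

Q = 72131049/42566300 in ≈ 1.695 in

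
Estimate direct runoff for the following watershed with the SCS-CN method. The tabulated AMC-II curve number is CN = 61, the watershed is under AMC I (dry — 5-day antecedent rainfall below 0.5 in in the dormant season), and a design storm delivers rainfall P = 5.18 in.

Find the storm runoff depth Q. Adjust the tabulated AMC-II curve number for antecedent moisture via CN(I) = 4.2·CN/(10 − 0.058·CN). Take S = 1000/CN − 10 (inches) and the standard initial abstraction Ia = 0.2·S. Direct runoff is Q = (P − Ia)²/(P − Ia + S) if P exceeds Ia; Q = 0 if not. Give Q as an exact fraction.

Dry (AMC I): CN(I) = 4.2·61/(10 − 0.058·61) = (1281/5)/(3231/500) = 42700/1077 ≈ 39.647
Max retention: S = 1000/(42700/1077) − 10 = 6500/427 in (≈ 15.222 in)
Ia = 0.2S: 0.2·15.222 = 3.044 in (exactly 1300/427)
P − Ia = 5.180 − 3.044 = 45593/21350 ≈ 2.136 in (> 0, runoff occurs)
Q = (45593/21350)²/((45593/21350) + 6500/427) = (2078721649/455822500)/(370593/21350) = 2078721649/7912160550 in ≈ 0.263 in

Q = 2078721649/7912160550 in ≈ 0.263 in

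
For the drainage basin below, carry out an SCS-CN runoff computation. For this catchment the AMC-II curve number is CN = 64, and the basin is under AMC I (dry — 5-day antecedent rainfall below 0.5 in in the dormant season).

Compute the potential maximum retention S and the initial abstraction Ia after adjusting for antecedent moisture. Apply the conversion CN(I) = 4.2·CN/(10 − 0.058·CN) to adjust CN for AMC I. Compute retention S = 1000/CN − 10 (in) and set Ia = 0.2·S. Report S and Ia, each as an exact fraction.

S = 375/28 in ≈ 13.393 in; Ia = 75/28 in ≈ 2.679 in

CN(I) from CN(II)=64: (4.2·64)/(10 − 0.058·64) = 5600/131 ≈ 42.748
Retention S: 1000/CN − 10 with CN=42.748 → S = 375/28 ≈ 13.393 in
Initial abstraction Ia = S/5 = (375/28)/5 = 75/28 ≈ 2.679 in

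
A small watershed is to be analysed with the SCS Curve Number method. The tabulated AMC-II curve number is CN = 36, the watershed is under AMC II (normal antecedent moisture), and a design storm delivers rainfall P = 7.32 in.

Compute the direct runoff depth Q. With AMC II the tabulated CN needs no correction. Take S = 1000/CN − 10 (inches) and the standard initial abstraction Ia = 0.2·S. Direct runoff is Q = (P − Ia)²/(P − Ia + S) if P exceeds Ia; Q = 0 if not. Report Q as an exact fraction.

Q = 717409/1090575 in ≈ 0.658 in

Average conditions: CN = 36 (no AMC adjustment).
Max retention: S = 1000/36 − 10 = 160/9 in (≈ 17.778 in)
Ia = 0.2S: 0.2·17.778 = 3.556 in (exactly 32/9)
Excess rainfall: 7.320 − 3.556 = 3.764 in; P > Ia so Q > 0
Q: (847/225)² ÷ (4847/225) = 717409/1090575 in (≈ 0.658 in)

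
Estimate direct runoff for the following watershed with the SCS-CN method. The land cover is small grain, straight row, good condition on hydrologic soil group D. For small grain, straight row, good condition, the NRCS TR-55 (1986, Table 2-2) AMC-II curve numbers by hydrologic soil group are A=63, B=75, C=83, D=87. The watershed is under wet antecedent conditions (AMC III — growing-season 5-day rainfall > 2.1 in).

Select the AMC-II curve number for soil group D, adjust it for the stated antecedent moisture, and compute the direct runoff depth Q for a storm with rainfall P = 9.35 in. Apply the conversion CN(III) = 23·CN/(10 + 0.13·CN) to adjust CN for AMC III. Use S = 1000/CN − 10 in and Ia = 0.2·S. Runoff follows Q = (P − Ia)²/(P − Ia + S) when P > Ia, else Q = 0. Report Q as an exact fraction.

Q = 136151406169/15807379740 in ≈ 8.613 in

NRCS table: small grain, straight row, good condition, soil group D → CN(II) = 87
Wet (AMC III): CN(III) = 23·87/(10 + 0.13·87) = 2001/(2131/100) = 200100/2131 ≈ 93.900
Retention S: 1000/CN − 10 with CN=93.900 → S = 1300/2001 ≈ 0.650 in
Ia = 0.2S: 0.2·0.650 = 0.130 in (exactly 260/2001)
Since P=9.350 > Ia=0.130: effective rainfall P−Ia = 368987/40020 in
Q = (368987/40020)²/((368987/40020) + 1300/2001) = (136151406169/1601600400)/(394987/40020) = 136151406169/15807379740 in ≈ 8.613 in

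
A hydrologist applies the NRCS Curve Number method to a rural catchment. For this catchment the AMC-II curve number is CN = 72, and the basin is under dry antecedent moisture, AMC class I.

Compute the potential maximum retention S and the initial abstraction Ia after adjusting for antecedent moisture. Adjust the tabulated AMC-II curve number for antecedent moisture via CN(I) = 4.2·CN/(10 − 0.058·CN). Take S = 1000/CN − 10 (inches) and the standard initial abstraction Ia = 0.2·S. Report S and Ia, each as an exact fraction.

CN(I) from CN(II)=72: (4.2·72)/(10 − 0.058·72) = 675/13 ≈ 51.923
S = 1000/(675/13) − 10 = 250/27 in ≈ 9.259 in
Ia = 0.2S: 0.2·9.259 = 1.852 in (exactly 50/27)

S = 250/27 in ≈ 9.259 in; Ia = 50/27 in ≈ 1.852 in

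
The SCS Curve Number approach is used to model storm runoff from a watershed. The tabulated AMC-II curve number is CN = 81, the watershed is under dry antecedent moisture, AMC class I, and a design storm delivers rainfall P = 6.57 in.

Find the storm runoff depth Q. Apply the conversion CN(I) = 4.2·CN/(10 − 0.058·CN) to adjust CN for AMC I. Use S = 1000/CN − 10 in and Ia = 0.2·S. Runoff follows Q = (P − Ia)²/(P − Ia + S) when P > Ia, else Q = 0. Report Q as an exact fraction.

Q = 860361988249/319372445700 in ≈ 2.694 in

CN(I) from CN(II)=81: (4.2·81)/(10 − 0.058·81) = 170100/2651 ≈ 64.164
Retention S: 1000/CN − 10 with CN=64.164 → S = 9500/1701 ≈ 5.585 in
Ia = 0.2·(9500/1701) = 1900/1701 in ≈ 1.117 in
Excess rainfall: 6.570 − 1.117 = 5.453 in; P > Ia so Q > 0
Q: (927557/170100)² ÷ (1877557/170100) = 860361988249/319372445700 in (≈ 2.694 in)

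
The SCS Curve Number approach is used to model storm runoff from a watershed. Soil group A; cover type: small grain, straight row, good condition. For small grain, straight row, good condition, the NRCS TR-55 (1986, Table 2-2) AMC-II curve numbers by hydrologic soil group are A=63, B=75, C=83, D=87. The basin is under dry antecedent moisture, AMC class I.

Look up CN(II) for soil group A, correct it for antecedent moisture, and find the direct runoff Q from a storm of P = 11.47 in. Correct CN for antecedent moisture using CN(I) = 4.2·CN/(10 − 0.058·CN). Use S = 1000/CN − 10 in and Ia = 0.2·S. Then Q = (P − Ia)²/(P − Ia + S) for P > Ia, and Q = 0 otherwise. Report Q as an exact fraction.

Q = 35586828253/10718019900 in ≈ 3.320 in

NRCS table: small grain, straight row, good condition, soil group A → CN(II) = 63
CN(I) from CN(II)=63: (4.2·63)/(10 − 0.058·63) = 132300/3173 ≈ 41.696
Max retention: S = 1000/(132300/3173) − 10 = 18500/1323 in (≈ 13.983 in)
Ia = 0.2·(18500/1323) = 3700/1323 in ≈ 2.797 in
Since P=11.470 > Ia=2.797: effective rainfall P−Ia = 1147481/132300 in
Runoff Q = (P−Ia)²/(P−Ia+S) = (8.673)²/(8.673+13.983) = 35586828253/10718019900 ≈ 3.320 in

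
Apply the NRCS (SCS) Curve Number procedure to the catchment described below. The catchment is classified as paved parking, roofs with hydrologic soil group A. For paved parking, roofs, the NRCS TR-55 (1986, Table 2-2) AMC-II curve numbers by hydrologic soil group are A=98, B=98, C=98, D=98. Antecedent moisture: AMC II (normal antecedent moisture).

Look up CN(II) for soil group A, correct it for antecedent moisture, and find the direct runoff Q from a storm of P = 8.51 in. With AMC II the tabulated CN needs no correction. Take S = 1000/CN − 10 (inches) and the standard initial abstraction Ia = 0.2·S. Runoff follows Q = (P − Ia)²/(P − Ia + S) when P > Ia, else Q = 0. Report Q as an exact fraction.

Q = 1722167001/208245100 in ≈ 8.270 in

NRCS table: paved parking, roofs, soil group A → CN(II) = 98
Average conditions: CN = 98 (no AMC adjustment).
S = 1000/98 − 10 = 10/49 in ≈ 0.204 in
Initial abstraction Ia = S/5 = (10/49)/5 = 2/49 ≈ 0.041 in
Excess rainfall: 8.510 − 0.041 = 8.469 in; P > Ia so Q > 0
Runoff Q = (P−Ia)²/(P−Ia+S) = (8.469)²/(8.469+0.204) = 1722167001/208245100 ≈ 8.270 in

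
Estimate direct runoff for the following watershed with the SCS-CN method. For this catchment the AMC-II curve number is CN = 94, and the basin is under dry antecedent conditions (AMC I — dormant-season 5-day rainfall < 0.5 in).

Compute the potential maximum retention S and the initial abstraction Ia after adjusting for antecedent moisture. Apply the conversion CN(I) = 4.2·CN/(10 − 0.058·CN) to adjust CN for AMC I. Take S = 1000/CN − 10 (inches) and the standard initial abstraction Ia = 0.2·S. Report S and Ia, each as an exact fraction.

Dry (AMC I): CN(I) = 4.2·94/(10 − 0.058·94) = (1974/5)/(1137/250) = 32900/379 ≈ 86.807
Retention S: 1000/CN − 10 with CN=86.807 → S = 500/329 ≈ 1.520 in
Ia = 0.2S: 0.2·1.520 = 0.304 in (exactly 100/329)

S = 500/329 in ≈ 1.520 in; Ia = 100/329 in ≈ 0.304 in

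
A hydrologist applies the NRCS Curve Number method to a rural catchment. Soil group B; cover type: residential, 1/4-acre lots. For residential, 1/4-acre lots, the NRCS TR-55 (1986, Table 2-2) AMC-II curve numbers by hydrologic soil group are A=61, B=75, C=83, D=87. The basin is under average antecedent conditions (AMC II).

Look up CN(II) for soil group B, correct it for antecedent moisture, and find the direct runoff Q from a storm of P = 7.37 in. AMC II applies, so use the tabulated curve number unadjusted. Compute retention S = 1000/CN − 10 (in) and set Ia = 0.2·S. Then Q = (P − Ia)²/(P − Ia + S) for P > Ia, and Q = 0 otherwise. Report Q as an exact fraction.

Q = 4044121/903300 in ≈ 4.477 in

NRCS table: residential, 1/4-acre lots, soil group B → CN(II) = 75
AMC II — tabulated CN = 75 applies directly.
Max retention: S = 1000/75 − 10 = 10/3 in (≈ 3.333 in)
Initial abstraction Ia = S/5 = (10/3)/5 = 2/3 ≈ 0.667 in
Since P=7.370 > Ia=0.667: effective rainfall P−Ia = 2011/300 in
Q = (2011/300)²/((2011/300) + 10/3) = (4044121/90000)/(3011/300) = 4044121/903300 in ≈ 4.477 in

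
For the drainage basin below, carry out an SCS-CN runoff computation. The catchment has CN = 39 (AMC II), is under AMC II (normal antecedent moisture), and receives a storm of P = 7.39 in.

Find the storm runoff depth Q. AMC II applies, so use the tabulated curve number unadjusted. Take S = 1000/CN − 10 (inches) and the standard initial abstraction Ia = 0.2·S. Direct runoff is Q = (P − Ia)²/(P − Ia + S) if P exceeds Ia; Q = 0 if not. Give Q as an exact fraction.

Average conditions: CN = 39 (no AMC adjustment).
Max retention: S = 1000/39 − 10 = 610/39 in (≈ 15.641 in)
Ia = 0.2S: 0.2·15.641 = 3.128 in (exactly 122/39)
Excess rainfall: 7.390 − 3.128 = 4.262 in; P > Ia so Q > 0
Runoff Q = (P−Ia)²/(P−Ia+S) = (4.262)²/(4.262+15.641) = 276257641/302721900 ≈ 0.913 in

Q = 276257641/302721900 in ≈ 0.913 in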